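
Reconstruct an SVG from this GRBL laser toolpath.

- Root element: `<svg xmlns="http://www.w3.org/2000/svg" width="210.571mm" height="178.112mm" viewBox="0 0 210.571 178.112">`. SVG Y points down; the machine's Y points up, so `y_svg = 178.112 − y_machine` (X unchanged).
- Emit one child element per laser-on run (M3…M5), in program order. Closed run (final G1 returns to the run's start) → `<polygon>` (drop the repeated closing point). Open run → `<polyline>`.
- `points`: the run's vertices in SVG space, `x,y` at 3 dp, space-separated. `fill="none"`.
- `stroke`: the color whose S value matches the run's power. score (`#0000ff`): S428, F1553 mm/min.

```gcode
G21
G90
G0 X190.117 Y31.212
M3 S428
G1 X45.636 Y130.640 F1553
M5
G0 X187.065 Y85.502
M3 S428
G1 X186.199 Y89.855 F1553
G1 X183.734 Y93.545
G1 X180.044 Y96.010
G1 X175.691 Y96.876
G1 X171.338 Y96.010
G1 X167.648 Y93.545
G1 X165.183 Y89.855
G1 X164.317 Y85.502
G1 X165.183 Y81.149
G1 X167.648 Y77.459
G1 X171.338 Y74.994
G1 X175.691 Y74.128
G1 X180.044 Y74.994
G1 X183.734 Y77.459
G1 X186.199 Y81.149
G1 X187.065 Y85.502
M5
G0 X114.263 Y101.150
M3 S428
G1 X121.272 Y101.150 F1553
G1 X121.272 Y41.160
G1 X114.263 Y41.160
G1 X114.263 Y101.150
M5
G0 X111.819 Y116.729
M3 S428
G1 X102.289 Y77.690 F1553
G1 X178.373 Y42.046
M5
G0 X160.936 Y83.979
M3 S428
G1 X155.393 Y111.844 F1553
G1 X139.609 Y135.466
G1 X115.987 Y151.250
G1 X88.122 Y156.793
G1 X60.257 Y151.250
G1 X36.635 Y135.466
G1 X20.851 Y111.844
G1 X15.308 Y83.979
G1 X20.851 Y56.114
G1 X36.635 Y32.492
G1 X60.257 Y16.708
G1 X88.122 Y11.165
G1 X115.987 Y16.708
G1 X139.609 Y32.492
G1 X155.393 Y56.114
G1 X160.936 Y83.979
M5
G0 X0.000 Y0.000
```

y_svg = 178.112 − y_m. Every run uses S428, so all elements get stroke `#0000ff` (score).

[1] open run; points: 190.117,146.900 45.636,47.472

[2] closed run; points: 187.065,92.610 186.199,88.257 183.734,84.567 180.044,82.102 175.691,81.236 171.338,82.102 167.648,84.567 165.183,88.257 164.317,92.610 165.183,96.963 167.648,100.653 171.338,103.118 175.691,103.984 180.044,103.118 183.734,100.653 186.199,96.963

[3] closed run; points: 114.263,76.962 121.272,76.962 121.272,136.952 114.263,136.952

[4] open run; points: 111.819,61.383 102.289,100.422 178.373,136.066

[5] closed run; points: 160.936,94.133 155.393,66.268 139.609,42.646 115.987,26.862 88.122,21.319 60.257,26.862 36.635,42.646 20.851,66.268 15.308,94.133 20.851,121.998 36.635,145.620 60.257,161.404 88.122,166.947 115.987,161.404 139.609,145.620 155.393,121.998

<svg xmlns="http://www.w3.org/2000/svg" width="210.571mm" height="178.112mm" viewBox="0 0 210.571 178.112">
  <polyline points="190.117,146.900 45.636,47.472" fill="none" stroke="#0000ff"/>
  <polygon points="187.065,92.610 186.199,88.257 183.734,84.567 180.044,82.102 175.691,81.236 171.338,82.102 167.648,84.567 165.183,88.257 164.317,92.610 165.183,96.963 167.648,100.653 171.338,103.118 175.691,103.984 180.044,103.118 183.734,100.653 186.199,96.963" fill="none" stroke="#0000ff"/>
  <polygon points="114.263,76.962 121.272,76.962 121.272,136.952 114.263,136.952" fill="none" stroke="#0000ff"/>
  <polyline points="111.819,61.383 102.289,100.422 178.373,136.066" fill="none" stroke="#0000ff"/>
  <polygon points="160.936,94.133 155.393,66.268 139.609,42.646 115.987,26.862 88.122,21.319 60.257,26.862 36.635,42.646 20.851,66.268 15.308,94.133 20.851,121.998 36.635,145.620 60.257,161.404 88.122,166.947 115.987,161.404 139.609,145.620 155.393,121.998" fill="none" stroke="#0000ff"/>
</svg>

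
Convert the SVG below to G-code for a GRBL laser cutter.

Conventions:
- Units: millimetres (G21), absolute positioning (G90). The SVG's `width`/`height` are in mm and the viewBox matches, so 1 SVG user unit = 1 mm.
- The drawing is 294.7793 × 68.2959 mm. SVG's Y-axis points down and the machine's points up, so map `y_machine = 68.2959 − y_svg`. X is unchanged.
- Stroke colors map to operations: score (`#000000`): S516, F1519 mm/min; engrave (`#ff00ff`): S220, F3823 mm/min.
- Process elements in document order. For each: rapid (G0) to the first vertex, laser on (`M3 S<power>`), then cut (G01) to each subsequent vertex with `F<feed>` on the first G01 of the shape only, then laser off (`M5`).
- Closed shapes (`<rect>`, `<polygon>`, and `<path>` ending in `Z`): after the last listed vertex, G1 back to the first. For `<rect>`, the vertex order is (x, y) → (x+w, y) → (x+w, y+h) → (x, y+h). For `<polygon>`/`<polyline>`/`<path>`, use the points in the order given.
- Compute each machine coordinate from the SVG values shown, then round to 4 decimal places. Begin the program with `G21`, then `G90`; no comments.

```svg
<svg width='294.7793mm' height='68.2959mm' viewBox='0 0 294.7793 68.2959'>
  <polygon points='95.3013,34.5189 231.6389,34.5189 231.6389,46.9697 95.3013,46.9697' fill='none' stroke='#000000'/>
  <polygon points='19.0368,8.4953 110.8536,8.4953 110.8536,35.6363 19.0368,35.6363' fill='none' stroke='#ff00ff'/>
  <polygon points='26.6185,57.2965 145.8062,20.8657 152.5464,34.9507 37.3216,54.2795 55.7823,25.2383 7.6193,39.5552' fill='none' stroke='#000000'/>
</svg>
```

G21
G90
G0 X95.3013 Y33.7770
M3 S516
G01 X231.6389 Y33.7770 F1519
G01 X231.6389 Y21.3262
G01 X95.3013 Y21.3262
G01 X95.3013 Y33.7770
M5
G0 X19.0368 Y59.8006
M3 S220
G01 X110.8536 Y59.8006 F3823
G01 X110.8536 Y32.6596
G01 X19.0368 Y32.6596
G01 X19.0368 Y59.8006
M5
G0 X26.6185 Y10.9994
M3 S516
G01 X145.8062 Y47.4302 F1519
G01 X152.5464 Y33.3452
G01 X37.3216 Y14.0164
G01 X55.7823 Y43.0576
G01 X7.6193 Y28.7407
G01 X26.6185 Y10.9994
M5

1 u = 1 mm; y_m = 68.2959 − y.

[1] `<polygon>` rectangle, #000000→score S516 F1519: (95.3013,33.7770) → (231.6389,33.7770) → (231.6389,21.3262) → (95.3013,21.3262) → (95.3013,33.7770) (closed)

[2] `<polygon>` rectangle, #ff00ff→engrave S220 F3823: (19.0368,59.8006) → (110.8536,59.8006) → (110.8536,32.6596) → (19.0368,32.6596) → (19.0368,59.8006) (closed)

[3] `<polygon>` closed polygon, #000000→score S516 F1519: (26.6185,10.9994) → (145.8062,47.4302) → (152.5464,33.3452) → (37.3216,14.0164) → (55.7823,43.0576) → (7.6193,28.7407) → (26.6185,10.9994) (closed)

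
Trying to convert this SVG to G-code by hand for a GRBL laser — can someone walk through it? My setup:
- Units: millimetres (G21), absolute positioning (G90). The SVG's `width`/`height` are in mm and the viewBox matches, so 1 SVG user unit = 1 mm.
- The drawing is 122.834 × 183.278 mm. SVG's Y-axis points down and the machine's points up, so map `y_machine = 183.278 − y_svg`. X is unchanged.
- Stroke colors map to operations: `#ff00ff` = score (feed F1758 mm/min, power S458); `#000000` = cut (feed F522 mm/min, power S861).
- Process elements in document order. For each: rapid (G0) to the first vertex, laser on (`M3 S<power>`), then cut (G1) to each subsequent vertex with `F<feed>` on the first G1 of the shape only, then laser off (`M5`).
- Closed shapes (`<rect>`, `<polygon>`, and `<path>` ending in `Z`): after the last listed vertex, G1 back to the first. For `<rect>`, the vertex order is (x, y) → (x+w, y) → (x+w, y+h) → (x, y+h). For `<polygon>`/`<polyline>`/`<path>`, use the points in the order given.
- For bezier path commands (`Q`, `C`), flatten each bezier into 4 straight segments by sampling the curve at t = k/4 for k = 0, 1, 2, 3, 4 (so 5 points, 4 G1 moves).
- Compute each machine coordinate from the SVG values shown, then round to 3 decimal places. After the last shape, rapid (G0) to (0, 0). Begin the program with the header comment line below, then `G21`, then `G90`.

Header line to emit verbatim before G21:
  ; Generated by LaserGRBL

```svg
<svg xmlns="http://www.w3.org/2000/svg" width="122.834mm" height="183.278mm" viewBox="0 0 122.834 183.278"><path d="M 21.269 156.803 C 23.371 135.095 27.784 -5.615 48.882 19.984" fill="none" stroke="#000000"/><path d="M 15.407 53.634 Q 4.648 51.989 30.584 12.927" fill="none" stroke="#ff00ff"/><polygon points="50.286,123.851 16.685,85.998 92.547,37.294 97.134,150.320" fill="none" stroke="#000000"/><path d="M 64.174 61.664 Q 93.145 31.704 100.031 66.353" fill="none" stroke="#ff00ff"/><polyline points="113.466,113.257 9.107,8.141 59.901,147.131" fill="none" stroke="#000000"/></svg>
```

Since the viewBox matches the mm dimensions, user units are millimetres directly. The only transform is the Y-flip y_m = 183.278 − y_svg.

Shape 1 is a cubic bezier drawn with `<path>`. Its stroke #000000 means cut at S861, F522. After flipping Y the toolpath is (21.269,26.475) → (23.503,60.611) → (27.952,112.625) → (35.962,155.768) → (48.882,163.294).

Shape 2 is a quadratic bezier drawn with `<path>`. Its stroke #ff00ff means score at S458, F1758. After flipping Y the toolpath is (15.407,129.644) → (12.321,132.805) → (13.822,140.643) → (19.909,153.159) → (30.584,170.351).

Shape 3 is a closed polygon drawn with `<polygon>`. Its stroke #000000 means cut at S861, F522. After flipping Y the toolpath is (50.286,59.427) → (16.685,97.280) → (92.547,145.984) → (97.134,32.958) → (50.286,59.427), returning to the start.

Shape 4 is a quadratic bezier drawn with `<path>`. Its stroke #ff00ff means score at S458, F1758. After flipping Y the toolpath is (64.174,121.614) → (77.279,132.556) → (87.624,135.422) → (95.208,130.211) → (100.031,116.925).

Shape 5 is a open polyline drawn with `<polyline>`. Its stroke #000000 means cut at S861, F522. After flipping Y the toolpath is (113.466,70.021) → (9.107,175.137) → (59.901,36.147).

; Generated by LaserGRBL
G21
G90
G0 X21.269 Y26.475
M3 S861
G1 X23.503 Y60.611 F522
G1 X27.952 Y112.625
G1 X35.962 Y155.768
G1 X48.882 Y163.294
M5
G0 X15.407 Y129.644
M3 S458
G1 X12.321 Y132.805 F1758
G1 X13.822 Y140.643
G1 X19.909 Y153.159
G1 X30.584 Y170.351
M5
G0 X50.286 Y59.427
M3 S861
G1 X16.685 Y97.280 F522
G1 X92.547 Y145.984
G1 X97.134 Y32.958
G1 X50.286 Y59.427
M5
G0 X64.174 Y121.614
M3 S458
G1 X77.279 Y132.556 F1758
G1 X87.624 Y135.422
G1 X95.208 Y130.211
G1 X100.031 Y116.925
M5
G0 X113.466 Y70.021
M3 S861
G1 X9.107 Y175.137 F522
G1 X59.901 Y36.147
M5
G0 X0.000 Y0.000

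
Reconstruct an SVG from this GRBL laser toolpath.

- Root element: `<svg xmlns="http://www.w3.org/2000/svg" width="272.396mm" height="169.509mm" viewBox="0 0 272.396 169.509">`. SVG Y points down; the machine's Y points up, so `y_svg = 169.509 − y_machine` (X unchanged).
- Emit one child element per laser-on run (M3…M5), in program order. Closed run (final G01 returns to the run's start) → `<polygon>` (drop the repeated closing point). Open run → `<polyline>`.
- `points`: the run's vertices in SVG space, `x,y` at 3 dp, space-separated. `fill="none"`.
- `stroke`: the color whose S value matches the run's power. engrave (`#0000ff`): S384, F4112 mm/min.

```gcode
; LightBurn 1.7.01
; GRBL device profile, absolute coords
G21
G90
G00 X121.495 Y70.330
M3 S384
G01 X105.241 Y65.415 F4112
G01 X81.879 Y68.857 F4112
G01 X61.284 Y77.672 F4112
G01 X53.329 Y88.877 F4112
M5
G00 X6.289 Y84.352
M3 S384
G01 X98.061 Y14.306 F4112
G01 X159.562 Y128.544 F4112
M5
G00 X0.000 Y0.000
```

<svg xmlns="http://www.w3.org/2000/svg" width="272.396mm" height="169.509mm" viewBox="0 0 272.396 169.509">
  <polyline points="121.495,99.179 105.241,104.094 81.879,100.652 61.284,91.837 53.329,80.632" fill="none" stroke="#0000ff"/>
  <polyline points="6.289,85.157 98.061,155.203 159.562,40.965" fill="none" stroke="#0000ff"/>
</svg>

Machine Y-up, SVG Y-down with viewBox height 169.509, so y_svg = 169.509 − y_machine; X carries over. Every run uses S384, so all elements get stroke `#0000ff` (engrave).

Run 1: The run is open, so emit a `<polyline>` with points (Y-flipped): 121.495,99.179 105.241,104.094 81.879,100.652 61.284,91.837 53.329,80.632.

Run 2: The run is open, so emit a `<polyline>` with points (Y-flipped): 6.289,85.157 98.061,155.203 159.562,40.965.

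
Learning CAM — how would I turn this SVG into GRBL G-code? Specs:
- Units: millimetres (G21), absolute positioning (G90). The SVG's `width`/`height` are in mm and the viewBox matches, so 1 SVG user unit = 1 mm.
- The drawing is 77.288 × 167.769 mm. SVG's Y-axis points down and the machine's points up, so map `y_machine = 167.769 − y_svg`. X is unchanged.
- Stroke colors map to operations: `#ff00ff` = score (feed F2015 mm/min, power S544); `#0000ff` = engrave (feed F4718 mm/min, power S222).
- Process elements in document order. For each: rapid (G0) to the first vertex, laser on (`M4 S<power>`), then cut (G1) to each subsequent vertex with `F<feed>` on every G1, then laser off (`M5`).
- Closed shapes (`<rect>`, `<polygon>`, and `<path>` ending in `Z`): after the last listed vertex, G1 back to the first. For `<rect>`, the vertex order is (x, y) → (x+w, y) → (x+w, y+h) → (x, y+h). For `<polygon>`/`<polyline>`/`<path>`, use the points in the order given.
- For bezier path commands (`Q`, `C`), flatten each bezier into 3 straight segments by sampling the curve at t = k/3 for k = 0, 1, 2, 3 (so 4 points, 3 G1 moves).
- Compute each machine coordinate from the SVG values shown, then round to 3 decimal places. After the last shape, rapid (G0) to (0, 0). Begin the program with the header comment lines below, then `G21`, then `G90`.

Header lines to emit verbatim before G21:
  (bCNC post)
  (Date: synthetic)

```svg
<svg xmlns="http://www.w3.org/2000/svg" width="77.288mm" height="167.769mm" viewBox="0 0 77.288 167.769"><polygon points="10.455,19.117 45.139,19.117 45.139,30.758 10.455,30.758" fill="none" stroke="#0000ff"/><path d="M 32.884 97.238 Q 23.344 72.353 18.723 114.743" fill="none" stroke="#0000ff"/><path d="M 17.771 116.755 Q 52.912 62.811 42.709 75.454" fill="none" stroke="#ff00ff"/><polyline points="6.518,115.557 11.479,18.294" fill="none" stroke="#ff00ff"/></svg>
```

(bCNC post)
(Date: synthetic)
G21
G90
G0 X10.455 Y148.652
M4 S222
G1 X45.139 Y148.652 F4718
G1 X45.139 Y137.011 F4718
G1 X10.455 Y137.011 F4718
G1 X10.455 Y148.652 F4718
M5
G0 X32.884 Y70.531
M4 S222
G1 X27.071 Y79.646 F4718
G1 X22.350 Y73.811 F4718
G1 X18.723 Y53.026 F4718
M5
G0 X17.771 Y51.014
M4 S544
G1 X36.160 Y79.578 F2015
G1 X44.473 Y93.345 F2015
G1 X42.709 Y92.315 F2015
M5
G0 X6.518 Y52.212
M4 S544
G1 X11.479 Y149.475 F2015
M5
G0 X0.000 Y0.000

viewBox `0 0 77.288 167.769` with mm width/height → 1 unit = 1 mm. Flip: y_m = 167.769 − y_svg.

**Shape 1** — `<polygon>` rectangle, stroke `#0000ff` → engrave (S222, F4718). Machine vertices: (10.455,148.652) → (45.139,148.652) → (45.139,137.011) → (10.455,137.011) → (10.455,148.652). Closed: final G1 returns to the first vertex.

**Shape 2** — `<path>` quadratic bezier, stroke `#0000ff` → engrave (S222, F4718). Control points (SVG): P0=(32.884,97.238), P1=(23.344,72.353), P2=(18.723,114.743); sampled at t=k/3. Machine vertices: (32.884,70.531) → (27.071,79.646) → (22.350,73.811) → (18.723,53.026). Open path.

**Shape 3** — `<path>` quadratic bezier, stroke `#ff00ff` → score (S544, F2015). Control points (SVG): P0=(17.771,116.755), P1=(52.912,62.811), P2=(42.709,75.454); sampled at t=k/3. Machine vertices: (17.771,51.014) → (36.160,79.578) → (44.473,93.345) → (42.709,92.315). Open path.

**Shape 4** — `<polyline>` line segment, stroke `#ff00ff` → score (S544, F2015). Machine vertices: (6.518,52.212) → (11.479,149.475). Open path.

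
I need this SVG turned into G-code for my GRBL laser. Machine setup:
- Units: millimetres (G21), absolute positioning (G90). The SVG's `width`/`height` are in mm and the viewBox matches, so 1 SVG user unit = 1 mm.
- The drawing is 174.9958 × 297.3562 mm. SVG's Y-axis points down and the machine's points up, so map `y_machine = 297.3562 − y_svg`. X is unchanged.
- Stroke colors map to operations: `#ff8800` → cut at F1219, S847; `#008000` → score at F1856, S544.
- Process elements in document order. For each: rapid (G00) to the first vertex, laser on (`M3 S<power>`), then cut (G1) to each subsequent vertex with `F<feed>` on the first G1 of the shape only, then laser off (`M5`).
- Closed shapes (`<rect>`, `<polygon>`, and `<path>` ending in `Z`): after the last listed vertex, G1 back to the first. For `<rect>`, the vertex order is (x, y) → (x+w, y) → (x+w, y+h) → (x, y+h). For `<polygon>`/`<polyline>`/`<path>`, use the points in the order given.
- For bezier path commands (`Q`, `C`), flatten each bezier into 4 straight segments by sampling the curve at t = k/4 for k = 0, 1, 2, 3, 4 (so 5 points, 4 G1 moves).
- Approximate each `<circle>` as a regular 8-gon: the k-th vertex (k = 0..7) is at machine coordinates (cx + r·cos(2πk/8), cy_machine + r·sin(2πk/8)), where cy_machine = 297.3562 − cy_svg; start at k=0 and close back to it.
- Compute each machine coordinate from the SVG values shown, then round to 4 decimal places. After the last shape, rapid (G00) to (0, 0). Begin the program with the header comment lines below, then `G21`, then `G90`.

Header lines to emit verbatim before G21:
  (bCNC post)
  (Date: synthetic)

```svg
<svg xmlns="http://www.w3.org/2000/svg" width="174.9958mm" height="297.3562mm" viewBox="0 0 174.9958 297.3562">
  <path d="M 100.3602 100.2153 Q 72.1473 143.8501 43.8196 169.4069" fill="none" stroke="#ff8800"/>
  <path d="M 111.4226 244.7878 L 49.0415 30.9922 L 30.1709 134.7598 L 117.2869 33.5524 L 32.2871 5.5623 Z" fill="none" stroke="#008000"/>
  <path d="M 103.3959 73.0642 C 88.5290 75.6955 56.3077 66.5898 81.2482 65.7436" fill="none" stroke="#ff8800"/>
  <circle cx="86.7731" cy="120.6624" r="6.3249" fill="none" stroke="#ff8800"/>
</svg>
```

(bCNC post)
(Date: synthetic)
G21
G90
G00 X100.3602 Y197.1409
M3 S847
G1 X86.2466 Y176.4534 F1219
G1 X72.1186 Y158.0256
G1 X57.9763 Y141.8576
G1 X43.8196 Y127.9493
M5
G00 X111.4226 Y52.5684
M3 S544
G1 X49.0415 Y266.3640 F1856
G1 X30.1709 Y162.5964
G1 X117.2869 Y263.8038
G1 X32.2871 Y291.7939
G1 X111.4226 Y52.5684
M5
G00 X103.3959 Y224.2920
M3 S847
G1 X90.1561 Y224.2068 F1219
G1 X77.3943 Y226.6482
G1 X72.0963 Y229.7417
G1 X81.2482 Y231.6126
M5
G00 X93.0980 Y176.6938
M3 S847
G1 X91.2455 Y181.1662 F1219
G1 X86.7731 Y183.0187
G1 X82.3007 Y181.1662
G1 X80.4482 Y176.6938
G1 X82.3007 Y172.2214
G1 X86.7731 Y170.3689
G1 X91.2455 Y172.2214
G1 X93.0980 Y176.6938
M5
G00 X0.0000 Y0.0000

Since the viewBox matches the mm dimensions, user units are millimetres directly. The only transform is the Y-flip y_m = 297.3562 − y_svg.

Shape 1 is a quadratic bezier drawn with `<path>`. Its stroke #ff8800 means cut at S847, F1219. After flipping Y the toolpath is (100.3602,197.1409) → (86.2466,176.4534) → (72.1186,158.0256) → (57.9763,141.8576) → (43.8196,127.9493).

Shape 2 is a closed polygon drawn with `<path>`. Its stroke #008000 means score at S544, F1856. After flipping Y the toolpath is (111.4226,52.5684) → (49.0415,266.3640) → (30.1709,162.5964) → (117.2869,263.8038) → (32.2871,291.7939) → (111.4226,52.5684), returning to the start.

Shape 3 is a cubic bezier drawn with `<path>`. Its stroke #ff8800 means cut at S847, F1219. After flipping Y the toolpath is (103.3959,224.2920) → (90.1561,224.2068) → (77.3943,226.6482) → (72.0963,229.7417) → (81.2482,231.6126).

Shape 4 is a circle drawn with `<circle>`. Its stroke #ff8800 means cut at S847, F1219. After flipping Y the toolpath is (93.0980,176.6938) → (91.2455,181.1662) → (86.7731,183.0187) → (82.3007,181.1662) → (80.4482,176.6938) → (82.3007,172.2214) → (86.7731,170.3689) → (91.2455,172.2214) → (93.0980,176.6938), returning to the start.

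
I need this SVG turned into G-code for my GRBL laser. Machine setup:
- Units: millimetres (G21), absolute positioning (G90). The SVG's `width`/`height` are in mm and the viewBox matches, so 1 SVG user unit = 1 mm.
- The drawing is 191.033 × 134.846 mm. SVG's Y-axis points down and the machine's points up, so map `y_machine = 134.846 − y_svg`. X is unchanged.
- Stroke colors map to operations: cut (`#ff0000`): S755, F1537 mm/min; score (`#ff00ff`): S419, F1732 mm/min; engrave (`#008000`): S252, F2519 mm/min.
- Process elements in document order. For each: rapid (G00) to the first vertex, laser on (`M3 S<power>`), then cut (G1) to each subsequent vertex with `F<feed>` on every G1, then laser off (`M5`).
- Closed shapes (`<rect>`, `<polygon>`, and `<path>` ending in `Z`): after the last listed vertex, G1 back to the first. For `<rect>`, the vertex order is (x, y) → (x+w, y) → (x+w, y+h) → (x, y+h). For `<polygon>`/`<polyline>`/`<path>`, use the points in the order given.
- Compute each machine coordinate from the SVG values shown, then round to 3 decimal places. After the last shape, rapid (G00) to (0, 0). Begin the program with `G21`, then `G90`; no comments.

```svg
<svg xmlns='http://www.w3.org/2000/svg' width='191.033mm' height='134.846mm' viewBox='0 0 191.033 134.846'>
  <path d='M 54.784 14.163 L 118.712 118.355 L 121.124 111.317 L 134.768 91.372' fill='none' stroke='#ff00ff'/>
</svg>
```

1 u = 1 mm; y_m = 134.846 − y.

[1] `<path>` open polyline, #ff00ff→score S419 F1732: (54.784,120.683) → (118.712,16.491) → (121.124,23.529) → (134.768,43.474)

G21
G90
G00 X54.784 Y120.683
M3 S419
G1 X118.712 Y16.491 F1732
G1 X121.124 Y23.529 F1732
G1 X134.768 Y43.474 F1732
M5
G00 X0.000 Y0.000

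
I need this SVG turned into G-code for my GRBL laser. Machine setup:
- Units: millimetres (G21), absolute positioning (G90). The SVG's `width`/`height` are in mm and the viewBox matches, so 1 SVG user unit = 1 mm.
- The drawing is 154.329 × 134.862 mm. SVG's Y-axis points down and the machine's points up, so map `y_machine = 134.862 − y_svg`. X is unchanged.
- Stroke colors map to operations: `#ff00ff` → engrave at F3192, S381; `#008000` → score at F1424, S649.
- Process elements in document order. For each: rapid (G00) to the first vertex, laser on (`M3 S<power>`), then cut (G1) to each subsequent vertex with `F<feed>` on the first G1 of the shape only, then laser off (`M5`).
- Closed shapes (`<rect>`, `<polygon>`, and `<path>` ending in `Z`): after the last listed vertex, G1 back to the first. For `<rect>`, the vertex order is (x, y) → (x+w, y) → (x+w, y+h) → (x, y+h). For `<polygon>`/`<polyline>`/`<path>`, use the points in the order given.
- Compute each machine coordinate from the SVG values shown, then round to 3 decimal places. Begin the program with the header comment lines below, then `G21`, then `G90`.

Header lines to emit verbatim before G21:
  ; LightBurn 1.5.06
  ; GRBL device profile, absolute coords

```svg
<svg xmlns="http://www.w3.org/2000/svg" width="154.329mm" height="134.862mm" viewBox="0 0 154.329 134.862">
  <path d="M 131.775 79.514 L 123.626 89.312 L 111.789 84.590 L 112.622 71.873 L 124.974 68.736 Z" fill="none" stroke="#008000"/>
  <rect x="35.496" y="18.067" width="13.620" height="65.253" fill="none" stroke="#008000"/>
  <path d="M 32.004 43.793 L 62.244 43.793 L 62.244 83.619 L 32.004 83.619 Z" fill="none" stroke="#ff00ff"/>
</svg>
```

viewBox `0 0 154.329 134.862` with mm width/height → 1 unit = 1 mm. Flip: y_m = 134.862 − y_svg.

**Shape 1** — `<path>` regular polygon, stroke `#008000` → score (S649, F1424). Machine vertices: (131.775,55.348) → (123.626,45.550) → (111.789,50.272) → (112.622,62.989) → (124.974,66.126) → (131.775,55.348). Closed: final G1 returns to the first vertex.

**Shape 2** — `<rect>` rectangle, stroke `#008000` → score (S649, F1424). Machine vertices: (35.496,116.795) → (49.116,116.795) → (49.116,51.542) → (35.496,51.542) → (35.496,116.795). Closed: final G1 returns to the first vertex.

**Shape 3** — `<path>` rectangle, stroke `#ff00ff` → engrave (S381, F3192). Machine vertices: (32.004,91.069) → (62.244,91.069) → (62.244,51.243) → (32.004,51.243) → (32.004,91.069). Closed: final G1 returns to the first vertex.

; LightBurn 1.5.06
; GRBL device profile, absolute coords
G21
G90
G00 X131.775 Y55.348
M3 S649
G1 X123.626 Y45.550 F1424
G1 X111.789 Y50.272
G1 X112.622 Y62.989
G1 X124.974 Y66.126
G1 X131.775 Y55.348
M5
G00 X35.496 Y116.795
M3 S649
G1 X49.116 Y116.795 F1424
G1 X49.116 Y51.542
G1 X35.496 Y51.542
G1 X35.496 Y116.795
M5
G00 X32.004 Y91.069
M3 S381
G1 X62.244 Y91.069 F3192
G1 X62.244 Y51.243
G1 X32.004 Y51.243
G1 X32.004 Y91.069
M5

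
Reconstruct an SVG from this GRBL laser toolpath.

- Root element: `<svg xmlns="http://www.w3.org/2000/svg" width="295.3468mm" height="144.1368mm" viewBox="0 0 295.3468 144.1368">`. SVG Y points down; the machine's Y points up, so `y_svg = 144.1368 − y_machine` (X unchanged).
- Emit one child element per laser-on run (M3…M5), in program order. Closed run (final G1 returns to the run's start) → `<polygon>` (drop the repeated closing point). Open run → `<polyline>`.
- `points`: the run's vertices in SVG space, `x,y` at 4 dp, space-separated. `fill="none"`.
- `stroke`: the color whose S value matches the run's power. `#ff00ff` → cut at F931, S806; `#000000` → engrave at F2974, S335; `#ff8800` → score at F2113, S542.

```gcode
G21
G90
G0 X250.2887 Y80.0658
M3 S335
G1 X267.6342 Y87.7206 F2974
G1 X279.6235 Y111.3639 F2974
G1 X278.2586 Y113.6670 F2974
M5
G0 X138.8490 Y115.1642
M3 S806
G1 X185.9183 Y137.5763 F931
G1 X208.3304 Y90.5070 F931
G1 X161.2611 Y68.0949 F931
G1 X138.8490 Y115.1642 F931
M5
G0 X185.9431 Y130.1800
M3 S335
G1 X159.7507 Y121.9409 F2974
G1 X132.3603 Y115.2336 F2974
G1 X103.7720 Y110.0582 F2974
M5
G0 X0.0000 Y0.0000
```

y_svg = 144.1368 − y_m.

[1] S335→`#000000` (engrave); open run; points: 250.2887,64.0710 267.6342,56.4162 279.6235,32.7729 278.2586,30.4698

[2] S806→`#ff00ff` (cut); closed run; points: 138.8490,28.9726 185.9183,6.5605 208.3304,53.6298 161.2611,76.0419

[3] S335→`#000000` (engrave); open run; points: 185.9431,13.9568 159.7507,22.1959 132.3603,28.9032 103.7720,34.0786

<svg xmlns="http://www.w3.org/2000/svg" width="295.3468mm" height="144.1368mm" viewBox="0 0 295.3468 144.1368">
  <polyline points="250.2887,64.0710 267.6342,56.4162 279.6235,32.7729 278.2586,30.4698" fill="none" stroke="#000000"/>
  <polygon points="138.8490,28.9726 185.9183,6.5605 208.3304,53.6298 161.2611,76.0419" fill="none" stroke="#ff00ff"/>
  <polyline points="185.9431,13.9568 159.7507,22.1959 132.3603,28.9032 103.7720,34.0786" fill="none" stroke="#000000"/>
</svg>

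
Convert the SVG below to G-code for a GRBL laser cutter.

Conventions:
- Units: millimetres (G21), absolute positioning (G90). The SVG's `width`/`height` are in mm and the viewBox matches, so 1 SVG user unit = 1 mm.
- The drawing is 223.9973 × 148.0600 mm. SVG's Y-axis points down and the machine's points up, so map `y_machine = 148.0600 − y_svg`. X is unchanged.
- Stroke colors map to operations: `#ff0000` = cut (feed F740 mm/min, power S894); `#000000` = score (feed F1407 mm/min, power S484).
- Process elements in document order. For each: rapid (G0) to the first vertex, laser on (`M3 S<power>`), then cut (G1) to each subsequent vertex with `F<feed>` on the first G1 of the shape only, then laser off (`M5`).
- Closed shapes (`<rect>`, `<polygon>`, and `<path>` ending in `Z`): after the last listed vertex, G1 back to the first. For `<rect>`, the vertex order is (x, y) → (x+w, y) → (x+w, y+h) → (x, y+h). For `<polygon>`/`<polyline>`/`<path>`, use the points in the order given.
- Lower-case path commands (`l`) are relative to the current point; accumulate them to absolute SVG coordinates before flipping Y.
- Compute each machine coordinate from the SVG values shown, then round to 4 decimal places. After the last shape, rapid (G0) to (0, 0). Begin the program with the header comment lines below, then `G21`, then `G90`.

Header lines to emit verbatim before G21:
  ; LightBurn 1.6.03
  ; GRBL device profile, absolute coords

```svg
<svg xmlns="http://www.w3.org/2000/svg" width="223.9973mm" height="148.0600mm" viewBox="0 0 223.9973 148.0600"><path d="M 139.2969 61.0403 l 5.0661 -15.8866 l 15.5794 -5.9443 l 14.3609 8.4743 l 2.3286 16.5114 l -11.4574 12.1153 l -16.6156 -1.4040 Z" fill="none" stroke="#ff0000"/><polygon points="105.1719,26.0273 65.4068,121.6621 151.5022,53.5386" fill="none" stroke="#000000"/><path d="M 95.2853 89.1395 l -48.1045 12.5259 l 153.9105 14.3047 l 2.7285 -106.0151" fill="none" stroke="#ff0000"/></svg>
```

; LightBurn 1.6.03
; GRBL device profile, absolute coords
G21
G90
G0 X139.2969 Y87.0197
M3 S894
G1 X144.3630 Y102.9063 F740
G1 X159.9424 Y108.8506
G1 X174.3033 Y100.3763
G1 X176.6319 Y83.8649
G1 X165.1745 Y71.7496
G1 X148.5589 Y73.1536
G1 X139.2969 Y87.0197
M5
G0 X105.1719 Y122.0327
M3 S484
G1 X65.4068 Y26.3979 F1407
G1 X151.5022 Y94.5214
G1 X105.1719 Y122.0327
M5
G0 X95.2853 Y58.9205
M3 S894
G1 X47.1808 Y46.3946 F740
G1 X201.0913 Y32.0899
G1 X203.8198 Y138.1050
M5
G0 X0.0000 Y0.0000

viewBox `0 0 223.9973 148.0600` with mm width/height → 1 unit = 1 mm. Flip: y_m = 148.0600 − y_svg.

**Shape 1** — `<path>` regular polygon, stroke `#ff0000` → cut (S894, F740). Machine vertices: (139.2969,87.0197) → (144.3630,102.9063) → (159.9424,108.8506) → (174.3033,100.3763) → (176.6319,83.8649) → (165.1745,71.7496) → (148.5589,73.1536) → (139.2969,87.0197). Closed: final G1 returns to the first vertex.

**Shape 2** — `<polygon>` closed polygon, stroke `#000000` → score (S484, F1407). Machine vertices: (105.1719,122.0327) → (65.4068,26.3979) → (151.5022,94.5214) → (105.1719,122.0327). Closed: final G1 returns to the first vertex.

**Shape 3** — `<path>` open polyline, stroke `#ff0000` → cut (S894, F740). Machine vertices: (95.2853,58.9205) → (47.1808,46.3946) → (201.0913,32.0899) → (203.8198,138.1050). Open path.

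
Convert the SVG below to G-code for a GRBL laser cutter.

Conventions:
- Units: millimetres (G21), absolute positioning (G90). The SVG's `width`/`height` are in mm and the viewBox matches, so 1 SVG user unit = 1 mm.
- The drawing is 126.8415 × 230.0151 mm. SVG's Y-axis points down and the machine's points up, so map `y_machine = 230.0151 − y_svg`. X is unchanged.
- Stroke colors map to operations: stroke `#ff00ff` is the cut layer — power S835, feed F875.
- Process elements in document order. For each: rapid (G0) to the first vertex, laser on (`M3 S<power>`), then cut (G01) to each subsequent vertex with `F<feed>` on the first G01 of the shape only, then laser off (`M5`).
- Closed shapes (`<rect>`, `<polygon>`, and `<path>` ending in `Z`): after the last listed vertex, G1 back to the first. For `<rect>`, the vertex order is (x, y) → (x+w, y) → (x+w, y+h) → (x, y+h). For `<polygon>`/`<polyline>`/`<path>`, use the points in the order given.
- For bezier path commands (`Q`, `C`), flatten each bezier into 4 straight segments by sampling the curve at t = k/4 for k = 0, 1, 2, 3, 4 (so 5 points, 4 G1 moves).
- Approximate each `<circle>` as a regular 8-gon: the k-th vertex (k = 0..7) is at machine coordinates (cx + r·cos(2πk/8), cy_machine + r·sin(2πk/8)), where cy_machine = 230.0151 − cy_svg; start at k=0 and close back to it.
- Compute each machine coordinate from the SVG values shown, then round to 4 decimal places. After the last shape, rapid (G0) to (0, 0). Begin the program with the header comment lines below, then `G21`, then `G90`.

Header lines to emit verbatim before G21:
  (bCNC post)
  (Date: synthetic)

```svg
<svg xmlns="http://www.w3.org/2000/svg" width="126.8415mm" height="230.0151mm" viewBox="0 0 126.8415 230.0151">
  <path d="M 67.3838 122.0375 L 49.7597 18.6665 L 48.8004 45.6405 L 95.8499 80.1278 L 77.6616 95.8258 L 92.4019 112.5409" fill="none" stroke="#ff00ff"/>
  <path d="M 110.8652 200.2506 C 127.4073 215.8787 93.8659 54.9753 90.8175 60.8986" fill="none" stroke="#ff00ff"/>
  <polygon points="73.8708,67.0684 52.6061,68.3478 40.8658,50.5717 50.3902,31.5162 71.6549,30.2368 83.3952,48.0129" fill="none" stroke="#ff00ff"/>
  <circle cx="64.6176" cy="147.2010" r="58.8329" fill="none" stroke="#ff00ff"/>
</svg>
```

(bCNC post)
(Date: synthetic)
G21
G90
G0 X67.3838 Y107.9776
M3 S835
G01 X49.7597 Y211.3486 F875
G01 X48.8004 Y184.3746
G01 X95.8499 Y149.8873
G01 X77.6616 Y134.1893
G01 X92.4019 Y117.4742
M5
G0 X110.8652 Y29.7645
M3 S835
G01 X115.1401 Y45.7781 F875
G01 X108.1878 Y95.8012
G01 X97.5622 Y147.6439
G01 X90.8175 Y169.1165
M5
G0 X73.8708 Y162.9467
M3 S835
G01 X52.6061 Y161.6673 F875
G01 X40.8658 Y179.4434
G01 X50.3902 Y198.4989
G01 X71.6549 Y199.7783
G01 X83.3952 Y182.0022
G01 X73.8708 Y162.9467
M5
G0 X123.4505 Y82.8141
M3 S835
G01 X106.2187 Y124.4152 F875
G01 X64.6176 Y141.6470
G01 X23.0165 Y124.4152
G01 X5.7847 Y82.8141
G01 X23.0165 Y41.2130
G01 X64.6176 Y23.9812
G01 X106.2187 Y41.2130
G01 X123.4505 Y82.8141
M5
G0 X0.0000 Y0.0000

Since the viewBox matches the mm dimensions, user units are millimetres directly. The only transform is the Y-flip y_m = 230.0151 − y_svg.

Shape 1 is a open polyline drawn with `<path>`. Its stroke #ff00ff means cut at S835, F875. After flipping Y the toolpath is (67.3838,107.9776) → (49.7597,211.3486) → (48.8004,184.3746) → (95.8499,149.8873) → (77.6616,134.1893) → (92.4019,117.4742).

Shape 2 is a cubic bezier drawn with `<path>`. Its stroke #ff00ff means cut at S835, F875. After flipping Y the toolpath is (110.8652,29.7645) → (115.1401,45.7781) → (108.1878,95.8012) → (97.5622,147.6439) → (90.8175,169.1165).

Shape 3 is a regular polygon drawn with `<polygon>`. Its stroke #ff00ff means cut at S835, F875. After flipping Y the toolpath is (73.8708,162.9467) → (52.6061,161.6673) → (40.8658,179.4434) → (50.3902,198.4989) → (71.6549,199.7783) → (83.3952,182.0022) → (73.8708,162.9467), returning to the start.

Shape 4 is a circle drawn with `<circle>`. Its stroke #ff00ff means cut at S835, F875. After flipping Y the toolpath is (123.4505,82.8141) → (106.2187,124.4152) → (64.6176,141.6470) → (23.0165,124.4152) → (5.7847,82.8141) → (23.0165,41.2130) → (64.6176,23.9812) → (106.2187,41.2130) → (123.4505,82.8141), returning to the start.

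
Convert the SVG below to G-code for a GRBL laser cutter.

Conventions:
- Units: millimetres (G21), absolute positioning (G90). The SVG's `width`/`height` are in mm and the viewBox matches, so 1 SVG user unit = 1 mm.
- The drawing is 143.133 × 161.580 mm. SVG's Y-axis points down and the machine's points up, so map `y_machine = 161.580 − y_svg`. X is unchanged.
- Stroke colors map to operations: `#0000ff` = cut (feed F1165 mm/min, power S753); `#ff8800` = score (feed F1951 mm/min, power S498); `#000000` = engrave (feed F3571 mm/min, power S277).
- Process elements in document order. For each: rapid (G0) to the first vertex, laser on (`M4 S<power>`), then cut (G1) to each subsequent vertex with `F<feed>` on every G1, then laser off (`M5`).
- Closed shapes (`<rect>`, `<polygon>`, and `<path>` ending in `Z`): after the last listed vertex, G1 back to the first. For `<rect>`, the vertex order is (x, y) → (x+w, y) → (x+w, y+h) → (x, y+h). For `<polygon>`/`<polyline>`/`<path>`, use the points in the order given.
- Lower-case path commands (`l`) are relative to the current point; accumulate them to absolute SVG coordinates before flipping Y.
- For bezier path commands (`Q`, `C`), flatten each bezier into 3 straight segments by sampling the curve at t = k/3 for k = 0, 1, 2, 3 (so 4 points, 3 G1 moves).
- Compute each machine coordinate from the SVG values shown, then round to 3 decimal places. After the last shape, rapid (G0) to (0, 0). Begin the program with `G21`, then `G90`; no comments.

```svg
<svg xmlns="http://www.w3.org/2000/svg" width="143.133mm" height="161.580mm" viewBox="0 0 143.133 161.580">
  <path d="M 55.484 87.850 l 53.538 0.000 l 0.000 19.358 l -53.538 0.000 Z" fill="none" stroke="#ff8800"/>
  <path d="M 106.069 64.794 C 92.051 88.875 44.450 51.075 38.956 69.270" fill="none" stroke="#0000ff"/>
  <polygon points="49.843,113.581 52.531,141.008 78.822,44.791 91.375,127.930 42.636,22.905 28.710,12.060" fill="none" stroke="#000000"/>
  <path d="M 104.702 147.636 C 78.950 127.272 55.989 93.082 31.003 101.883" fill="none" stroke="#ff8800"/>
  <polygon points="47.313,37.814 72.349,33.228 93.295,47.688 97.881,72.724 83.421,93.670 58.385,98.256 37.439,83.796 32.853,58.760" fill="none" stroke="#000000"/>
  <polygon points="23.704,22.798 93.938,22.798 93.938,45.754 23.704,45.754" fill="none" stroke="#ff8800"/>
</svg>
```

G21
G90
G0 X55.484 Y73.730
M4 S498
G1 X109.022 Y73.730 F1951
G1 X109.022 Y54.372 F1951
G1 X55.484 Y54.372 F1951
G1 X55.484 Y73.730 F1951
M5
G0 X106.069 Y96.786
M4 S753
G1 X83.660 Y88.966 F1165
G1 X55.682 Y96.206 F1165
G1 X38.956 Y92.310 F1165
M5
G0 X49.843 Y47.999
M4 S277
G1 X52.531 Y20.572 F3571
G1 X78.822 Y116.789 F3571
G1 X91.375 Y33.650 F3571
G1 X42.636 Y138.675 F3571
G1 X28.710 Y149.520 F3571
G1 X49.843 Y47.999 F3571
M5
G0 X104.702 Y13.944
M4 S498
G1 X79.702 Y36.812 F1951
G1 X55.492 Y56.272 F1951
G1 X31.003 Y59.697 F1951
M5
G0 X47.313 Y123.766
M4 S277
G1 X72.349 Y128.352 F3571
G1 X93.295 Y113.892 F3571
G1 X97.881 Y88.856 F3571
G1 X83.421 Y67.910 F3571
G1 X58.385 Y63.324 F3571
G1 X37.439 Y77.784 F3571
G1 X32.853 Y102.820 F3571
G1 X47.313 Y123.766 F3571
M5
G0 X23.704 Y138.782
M4 S498
G1 X93.938 Y138.782 F1951
G1 X93.938 Y115.826 F1951
G1 X23.704 Y115.826 F1951
G1 X23.704 Y138.782 F1951
M5
G0 X0.000 Y0.000

1 u = 1 mm; y_m = 161.580 − y.

[1] `<path>` rectangle, #ff8800→score S498 F1951: (55.484,73.730) → (109.022,73.730) → (109.022,54.372) → (55.484,54.372) → (55.484,73.730) (closed)

[2] `<path>` cubic bezier, #0000ff→cut S753 F1165: (106.069,96.786) → (83.660,88.966) → (55.682,96.206) → (38.956,92.310)

[3] `<polygon>` closed polygon, #000000→engrave S277 F3571: (49.843,47.999) → (52.531,20.572) → (78.822,116.789) → (91.375,33.650) → (42.636,138.675) → (28.710,149.520) → (49.843,47.999) (closed)

[4] `<path>` cubic bezier, #ff8800→score S498 F1951: (104.702,13.944) → (79.702,36.812) → (55.492,56.272) → (31.003,59.697)

[5] `<polygon>` regular polygon, #000000→engrave S277 F3571: (47.313,123.766) → (72.349,128.352) → (93.295,113.892) → (97.881,88.856) → (83.421,67.910) → (58.385,63.324) → (37.439,77.784) → (32.853,102.820) → (47.313,123.766) (closed)

[6] `<polygon>` rectangle, #ff8800→score S498 F1951: (23.704,138.782) → (93.938,138.782) → (93.938,115.826) → (23.704,115.826) → (23.704,138.782) (closed)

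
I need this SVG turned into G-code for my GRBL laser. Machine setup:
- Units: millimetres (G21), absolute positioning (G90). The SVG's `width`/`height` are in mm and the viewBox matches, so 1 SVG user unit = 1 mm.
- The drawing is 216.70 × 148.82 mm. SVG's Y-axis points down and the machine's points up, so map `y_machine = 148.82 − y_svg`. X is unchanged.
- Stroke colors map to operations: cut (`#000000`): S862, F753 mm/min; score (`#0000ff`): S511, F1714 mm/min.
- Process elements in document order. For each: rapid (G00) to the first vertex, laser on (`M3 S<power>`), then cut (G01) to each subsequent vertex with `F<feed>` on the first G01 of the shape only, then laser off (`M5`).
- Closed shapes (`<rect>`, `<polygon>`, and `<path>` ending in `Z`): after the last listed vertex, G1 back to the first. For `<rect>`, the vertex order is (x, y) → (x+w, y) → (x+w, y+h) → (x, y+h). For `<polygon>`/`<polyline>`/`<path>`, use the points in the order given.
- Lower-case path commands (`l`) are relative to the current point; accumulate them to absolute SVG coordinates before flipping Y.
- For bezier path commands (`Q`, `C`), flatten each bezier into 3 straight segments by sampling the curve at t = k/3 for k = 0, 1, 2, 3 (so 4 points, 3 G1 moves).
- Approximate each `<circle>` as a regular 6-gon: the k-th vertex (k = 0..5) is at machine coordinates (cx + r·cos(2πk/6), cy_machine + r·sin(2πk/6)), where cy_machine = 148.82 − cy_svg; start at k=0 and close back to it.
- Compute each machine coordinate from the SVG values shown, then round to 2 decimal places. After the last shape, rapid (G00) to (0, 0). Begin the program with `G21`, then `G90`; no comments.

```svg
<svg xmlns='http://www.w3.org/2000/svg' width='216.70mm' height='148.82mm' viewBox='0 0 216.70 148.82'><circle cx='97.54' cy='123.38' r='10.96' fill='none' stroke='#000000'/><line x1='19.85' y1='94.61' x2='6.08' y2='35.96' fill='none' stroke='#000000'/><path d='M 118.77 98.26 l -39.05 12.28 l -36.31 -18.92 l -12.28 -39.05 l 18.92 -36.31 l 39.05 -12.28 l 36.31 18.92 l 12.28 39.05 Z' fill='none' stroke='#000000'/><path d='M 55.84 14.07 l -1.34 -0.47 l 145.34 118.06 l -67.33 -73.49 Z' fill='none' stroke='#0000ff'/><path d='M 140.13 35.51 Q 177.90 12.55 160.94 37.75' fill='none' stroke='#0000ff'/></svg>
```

Since the viewBox matches the mm dimensions, user units are millimetres directly. The only transform is the Y-flip y_m = 148.82 − y_svg.

Shape 1 is a circle drawn with `<circle>`. Its stroke #000000 means cut at S862, F753. After flipping Y the toolpath is (108.50,25.44) → (103.02,34.93) → (92.06,34.93) → (86.58,25.44) → (92.06,15.95) → (103.02,15.95) → (108.50,25.44), returning to the start.

Shape 2 is a line segment drawn with `<line>`. Its stroke #000000 means cut at S862, F753. After flipping Y the toolpath is (19.85,54.21) → (6.08,112.86).

Shape 3 is a regular polygon drawn with `<path>`. Its stroke #000000 means cut at S862, F753. After flipping Y the toolpath is (118.77,50.56) → (79.72,38.28) → (43.41,57.20) → (31.13,96.25) → (50.05,132.56) → (89.10,144.84) → (125.41,125.92) → (137.69,86.87) → (118.77,50.56), returning to the start.

Shape 4 is a closed polygon drawn with `<path>`. Its stroke #0000ff means score at S511, F1714. After flipping Y the toolpath is (55.84,134.75) → (54.50,135.22) → (199.84,17.16) → (132.51,90.65) → (55.84,134.75), returning to the start.

Shape 5 is a quadratic bezier drawn with `<path>`. Its stroke #0000ff means score at S511, F1714. After flipping Y the toolpath is (140.13,113.31) → (159.23,123.27) → (166.17,122.52) → (160.94,111.07).

G21
G90
G00 X108.50 Y25.44
M3 S862
G01 X103.02 Y34.93 F753
G01 X92.06 Y34.93
G01 X86.58 Y25.44
G01 X92.06 Y15.95
G01 X103.02 Y15.95
G01 X108.50 Y25.44
M5
G00 X19.85 Y54.21
M3 S862
G01 X6.08 Y112.86 F753
M5
G00 X118.77 Y50.56
M3 S862
G01 X79.72 Y38.28 F753
G01 X43.41 Y57.20
G01 X31.13 Y96.25
G01 X50.05 Y132.56
G01 X89.10 Y144.84
G01 X125.41 Y125.92
G01 X137.69 Y86.87
G01 X118.77 Y50.56
M5
G00 X55.84 Y134.75
M3 S511
G01 X54.50 Y135.22 F1714
G01 X199.84 Y17.16
G01 X132.51 Y90.65
G01 X55.84 Y134.75
M5
G00 X140.13 Y113.31
M3 S511
G01 X159.23 Y123.27 F1714
G01 X166.17 Y122.52
G01 X160.94 Y111.07
M5
G00 X0.00 Y0.00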